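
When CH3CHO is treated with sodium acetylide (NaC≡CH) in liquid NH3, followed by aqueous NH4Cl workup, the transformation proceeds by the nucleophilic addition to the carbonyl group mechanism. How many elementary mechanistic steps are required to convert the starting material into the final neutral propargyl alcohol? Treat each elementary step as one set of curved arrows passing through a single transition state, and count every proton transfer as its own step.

Step 1: Nucleophilic addition: HC≡C⁻ adds to the carbonyl carbon, pushing the π(C=O) electron pair onto oxygen and giving a tetrahedral alkoxide.
Step 2: Protonation of the alkoxide by aqueous NH4Cl workup furnishes a propargyl alcohol.
Total: 2 elementary steps.

2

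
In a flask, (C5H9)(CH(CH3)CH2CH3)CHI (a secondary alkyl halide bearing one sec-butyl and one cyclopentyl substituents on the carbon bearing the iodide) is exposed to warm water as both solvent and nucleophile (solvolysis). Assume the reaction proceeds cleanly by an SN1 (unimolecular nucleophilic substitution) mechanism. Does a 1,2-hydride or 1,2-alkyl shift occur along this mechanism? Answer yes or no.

The first-formed carbocation is secondary.
The adjacent sec-butyl carbon already bears 2 other carbon substituents and has a hydrogen to migrate; after a 1,2-hydride shift from that carbon the positive charge sits on a tertiary centre.
Tertiary is more stable than secondary, so the shift occurs.

yes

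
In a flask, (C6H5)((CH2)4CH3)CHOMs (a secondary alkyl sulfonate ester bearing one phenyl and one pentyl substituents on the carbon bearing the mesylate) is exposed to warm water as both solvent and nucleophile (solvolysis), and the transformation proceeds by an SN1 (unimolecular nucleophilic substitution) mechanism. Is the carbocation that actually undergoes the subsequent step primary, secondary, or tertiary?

secondary

Step 1: The C–O bond breaks with both electrons going to the mesylate; MsO⁻ leaves and a secondary carbocation remains.
No single 1,2-shift to an adjacent carbon would give a more-substituted cation, so no rearrangement occurs.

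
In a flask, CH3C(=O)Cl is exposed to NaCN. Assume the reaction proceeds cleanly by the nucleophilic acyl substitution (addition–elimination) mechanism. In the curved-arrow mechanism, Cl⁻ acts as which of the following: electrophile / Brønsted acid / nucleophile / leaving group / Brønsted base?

Step 2: Elimination step: re-formation of the carbonyl π bond drives out Cl⁻, giving the new acyl compound.
Cl⁻ departs with both electrons of the breaking σ-bond — that is the definition of a leaving group.

leaving group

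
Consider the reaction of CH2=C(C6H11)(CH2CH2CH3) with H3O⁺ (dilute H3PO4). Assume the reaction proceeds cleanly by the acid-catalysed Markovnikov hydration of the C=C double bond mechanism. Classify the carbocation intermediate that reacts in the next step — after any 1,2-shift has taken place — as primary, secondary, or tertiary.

tertiary

Step 1: Protonation of the alkene by H3O⁺: the π bond acts as the nucleophile and picks up H⁺, giving the more stable (Markovnikov) tertiary carbocation. H2O is released.
No single 1,2-shift to an adjacent carbon would give a more-substituted cation, so no rearrangement occurs.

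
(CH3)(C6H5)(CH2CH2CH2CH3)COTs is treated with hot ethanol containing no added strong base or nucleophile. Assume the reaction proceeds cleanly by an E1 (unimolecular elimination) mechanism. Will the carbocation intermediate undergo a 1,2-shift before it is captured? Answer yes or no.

no

The first-formed carbocation is tertiary.
No single 1,2-shift to an adjacent carbon would produce a more-substituted cation than the one already present, so no rearrangement occurs.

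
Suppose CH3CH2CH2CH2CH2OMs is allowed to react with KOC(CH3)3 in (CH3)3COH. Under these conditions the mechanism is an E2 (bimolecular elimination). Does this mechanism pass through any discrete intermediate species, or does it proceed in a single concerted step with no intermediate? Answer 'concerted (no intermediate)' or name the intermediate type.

concerted (no intermediate)

Concerted anti-periplanar elimination: (CH3)3CO⁻ abstracts a β-H while MsO⁻ leaves, and the C–H electrons become the new C=C π bond — all in a single transition state.
All bond changes occur in one transition state; no discrete intermediate is formed.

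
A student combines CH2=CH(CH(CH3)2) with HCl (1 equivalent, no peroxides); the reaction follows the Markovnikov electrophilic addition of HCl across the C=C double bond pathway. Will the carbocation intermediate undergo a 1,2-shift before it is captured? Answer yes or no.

The first-formed carbocation is secondary.
The adjacent isopropyl carbon already bears 2 other carbon substituents and has a hydrogen to migrate; after a 1,2-hydride shift from that carbon the positive charge sits on a tertiary centre.
Tertiary is more stable than secondary, so the shift occurs.

yes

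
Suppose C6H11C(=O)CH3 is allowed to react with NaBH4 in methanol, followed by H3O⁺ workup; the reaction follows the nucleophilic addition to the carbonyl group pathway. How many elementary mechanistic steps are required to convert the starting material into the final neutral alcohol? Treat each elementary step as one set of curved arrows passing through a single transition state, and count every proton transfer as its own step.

2

Step 1: H⁻ (delivered from BH4⁻) attacks the sp² carbonyl carbon; the C=O π bond breaks and the electrons end up as a lone pair on the alkoxide oxygen of the tetrahedral intermediate.
Step 2: On H3O⁺ workup the alkoxide oxygen is protonated, giving an alcohol.
Total: 2 elementary steps.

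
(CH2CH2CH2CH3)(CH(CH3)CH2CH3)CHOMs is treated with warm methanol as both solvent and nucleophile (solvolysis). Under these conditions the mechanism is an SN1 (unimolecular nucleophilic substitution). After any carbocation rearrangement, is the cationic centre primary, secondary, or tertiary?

Step 1: The C–O bond breaks with both electrons going to the mesylate; MsO⁻ leaves and a secondary carbocation remains.
Step 2: A hydride (H with its bonding pair) migrates from the adjacent sec-butyl carbon to the cationic centre — a 1,2-hydride shift — upgrading the secondary cation to a tertiary one.
The cation rearranges from secondary to tertiary via a 1,2-hydride shift from the adjacent sec-butyl carbon; the tertiary cation is what reacts next.

tertiary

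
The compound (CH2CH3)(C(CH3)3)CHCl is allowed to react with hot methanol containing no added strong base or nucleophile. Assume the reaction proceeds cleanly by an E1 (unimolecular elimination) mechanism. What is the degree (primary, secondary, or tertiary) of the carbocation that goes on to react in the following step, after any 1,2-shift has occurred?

tertiary

Step 1: Unassisted departure of Cl⁻ (taking the C–Cl bonding pair) generates a secondary carbocation.
Step 2: Carbocation rearrangement: a 1,2-methyl shift from the adjacent tert-butyl carbon converts the initially-formed secondary cation into the more stable tertiary cation.
The cation rearranges from secondary to tertiary via a 1,2-methyl shift from the adjacent tert-butyl carbon; the tertiary cation is what reacts next.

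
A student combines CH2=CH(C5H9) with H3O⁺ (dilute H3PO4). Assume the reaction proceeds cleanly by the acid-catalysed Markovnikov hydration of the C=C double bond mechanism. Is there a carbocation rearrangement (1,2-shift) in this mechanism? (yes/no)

The first-formed carbocation is secondary.
The adjacent cyclopentyl carbon already bears 2 other carbon substituents and has a hydrogen to migrate; after a 1,2-hydride shift from that carbon the positive charge sits on a tertiary centre.
Tertiary is more stable than secondary, so the shift occurs.

yes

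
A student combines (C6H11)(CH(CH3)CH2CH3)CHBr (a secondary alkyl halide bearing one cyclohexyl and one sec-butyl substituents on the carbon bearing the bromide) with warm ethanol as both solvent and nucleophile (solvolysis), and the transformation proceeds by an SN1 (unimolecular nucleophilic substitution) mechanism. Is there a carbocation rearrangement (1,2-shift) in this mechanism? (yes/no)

yes

The first-formed carbocation is secondary.
The adjacent cyclohexyl carbon already bears 2 other carbon substituents and has a hydrogen to migrate; after a 1,2-hydride shift from that carbon the positive charge sits on a tertiary centre.
Tertiary is more stable than secondary, so the shift occurs.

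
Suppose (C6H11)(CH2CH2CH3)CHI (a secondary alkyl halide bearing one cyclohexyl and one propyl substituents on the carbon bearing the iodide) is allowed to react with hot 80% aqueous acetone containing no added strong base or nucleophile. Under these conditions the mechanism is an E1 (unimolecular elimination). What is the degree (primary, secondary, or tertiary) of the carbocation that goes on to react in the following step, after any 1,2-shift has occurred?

Step 1: Unassisted departure of I⁻ (taking the C–I bonding pair) generates a secondary carbocation.
Step 2: A hydride (H with its bonding pair) migrates from the adjacent cyclohexyl carbon to the cationic centre — a 1,2-hydride shift — upgrading the secondary cation to a tertiary one.
The cation rearranges from secondary to tertiary via a 1,2-hydride shift from the adjacent cyclohexyl carbon; the tertiary cation is what reacts next.

tertiary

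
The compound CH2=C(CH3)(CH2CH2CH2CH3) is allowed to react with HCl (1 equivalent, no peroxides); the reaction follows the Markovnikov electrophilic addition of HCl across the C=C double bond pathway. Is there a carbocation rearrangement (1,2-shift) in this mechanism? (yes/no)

The first-formed carbocation is tertiary.
No single 1,2-shift to an adjacent carbon would produce a more-substituted cation than the one already present, so no rearrangement occurs.

no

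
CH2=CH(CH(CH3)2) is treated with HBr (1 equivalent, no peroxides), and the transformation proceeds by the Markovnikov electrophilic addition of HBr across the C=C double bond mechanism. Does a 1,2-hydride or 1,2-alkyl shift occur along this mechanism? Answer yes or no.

The first-formed carbocation is secondary.
The adjacent isopropyl carbon already bears 2 other carbon substituents and has a hydrogen to migrate; after a 1,2-hydride shift from that carbon the positive charge sits on a tertiary centre.
Tertiary is more stable than secondary, so the shift occurs.

yes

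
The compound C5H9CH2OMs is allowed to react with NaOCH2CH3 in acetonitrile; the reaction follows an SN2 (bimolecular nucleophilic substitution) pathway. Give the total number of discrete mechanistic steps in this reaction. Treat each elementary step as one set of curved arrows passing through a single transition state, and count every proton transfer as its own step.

1

Step 1: The ethoxide nucleophile donates a lone pair from O to the α-carbon in a backside attack; simultaneously the C–O σ-bond breaks and both of its electrons leave with MsO⁻. One concerted step with inversion of configuration.
Total: 1 elementary step.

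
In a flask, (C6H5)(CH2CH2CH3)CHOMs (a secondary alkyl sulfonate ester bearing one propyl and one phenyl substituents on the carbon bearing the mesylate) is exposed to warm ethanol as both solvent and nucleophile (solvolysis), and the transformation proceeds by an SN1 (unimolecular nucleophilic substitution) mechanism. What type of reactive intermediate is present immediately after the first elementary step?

secondary carbocation

Step 1: Unassisted departure of MsO⁻ (taking the C–O bonding pair) generates a secondary carbocation.
After step 1 the species present is a secondary carbocation.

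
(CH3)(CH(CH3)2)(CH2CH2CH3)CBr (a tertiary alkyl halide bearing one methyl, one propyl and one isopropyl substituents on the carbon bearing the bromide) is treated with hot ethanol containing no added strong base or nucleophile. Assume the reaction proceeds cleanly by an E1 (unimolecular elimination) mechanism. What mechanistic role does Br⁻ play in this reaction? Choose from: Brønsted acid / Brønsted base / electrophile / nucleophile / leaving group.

Step 1: Unassisted departure of Br⁻ (taking the C–Br bonding pair) generates a tertiary carbocation.
Br⁻ departs with both electrons of the breaking σ-bond — that is the definition of a leaving group.

leaving group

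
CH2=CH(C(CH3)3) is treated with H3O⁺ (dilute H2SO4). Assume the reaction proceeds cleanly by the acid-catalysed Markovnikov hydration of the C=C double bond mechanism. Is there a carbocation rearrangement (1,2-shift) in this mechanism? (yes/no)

yes

The first-formed carbocation is secondary.
The adjacent tert-butyl carbon has no hydrogen but bears methyl groups; migration of one methyl with its bonding pair (a 1,2-methyl shift) places the charge on a tertiary centre.
Tertiary is more stable than secondary, so the shift occurs.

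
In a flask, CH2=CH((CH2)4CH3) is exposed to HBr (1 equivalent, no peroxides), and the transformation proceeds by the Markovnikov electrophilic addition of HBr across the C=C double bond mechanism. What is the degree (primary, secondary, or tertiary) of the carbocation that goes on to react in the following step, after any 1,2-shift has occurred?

Step 1: The π electrons of the C=C bond attack a proton of HBr; Markovnikov addition places the new C–H on the less-substituted alkene carbon, so the positive charge ends up on the more-substituted carbon — a secondary carbocation. The H–Br bond breaks heterolytically, releasing Br⁻.
No single 1,2-shift to an adjacent carbon would give a more-substituted cation, so no rearrangement occurs.

secondary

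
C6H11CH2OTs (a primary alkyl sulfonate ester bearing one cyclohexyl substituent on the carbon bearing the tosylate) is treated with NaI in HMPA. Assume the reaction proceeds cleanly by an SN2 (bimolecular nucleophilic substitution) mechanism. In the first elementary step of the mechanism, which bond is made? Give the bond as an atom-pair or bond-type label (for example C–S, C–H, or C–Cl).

Step 1: I⁻ attacks the back face of the α-carbon while TsO⁻ departs with the C–O bonding pair — a single concerted displacement through a pentacoordinate transition state.
The bond formed in this step is the C–I bond.

C–I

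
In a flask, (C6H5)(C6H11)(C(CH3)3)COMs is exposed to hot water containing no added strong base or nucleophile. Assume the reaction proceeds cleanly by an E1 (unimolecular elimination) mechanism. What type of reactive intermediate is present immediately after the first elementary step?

Step 1: Ionisation: the C–O σ-bond cleaves heterolytically; both bonding electrons depart with MsO⁻, leaving a tertiary carbocation at the α-carbon.
After step 1 the species present is a tertiary carbocation.

tertiary carbocation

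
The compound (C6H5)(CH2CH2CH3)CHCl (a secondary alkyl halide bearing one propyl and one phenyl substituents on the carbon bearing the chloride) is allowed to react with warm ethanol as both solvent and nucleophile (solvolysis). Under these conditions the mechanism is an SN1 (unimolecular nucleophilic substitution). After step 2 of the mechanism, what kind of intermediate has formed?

Step 1: The C–Cl bond breaks with both electrons going to the chloride; Cl⁻ leaves and a secondary carbocation remains.
Step 2: CH3CH2OH donates an oxygen lone pair into the empty p orbital of the cation, giving a protonated ether (an oxonium ion).
After step 2 the species present is an oxonium ion.

oxonium ion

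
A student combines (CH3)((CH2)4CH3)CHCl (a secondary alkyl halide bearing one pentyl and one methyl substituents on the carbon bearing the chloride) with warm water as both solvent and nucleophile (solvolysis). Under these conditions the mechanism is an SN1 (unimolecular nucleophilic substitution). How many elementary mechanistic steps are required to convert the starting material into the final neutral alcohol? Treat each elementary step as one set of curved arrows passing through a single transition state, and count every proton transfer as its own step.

3

Step 1: The C–Cl bond breaks with both electrons going to the chloride; Cl⁻ leaves and a secondary carbocation remains.
(No 1,2-shift: no single shift to an adjacent carbon would give a more stable cation.)
Step 2: Nucleophilic capture: the oxygen of H2O bonds to the cationic carbon, producing an oxonium-ion intermediate.
Step 3: Deprotonation of the oxonium oxygen by solvent water yields the neutral alcohol.
Total: 3 elementary steps.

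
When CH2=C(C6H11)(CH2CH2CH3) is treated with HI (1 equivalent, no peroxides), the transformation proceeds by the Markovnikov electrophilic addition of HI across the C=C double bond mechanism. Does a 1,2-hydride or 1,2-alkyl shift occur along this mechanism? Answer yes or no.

The first-formed carbocation is tertiary.
No single 1,2-shift to an adjacent carbon would produce a more-substituted cation than the one already present, so no rearrangement occurs.

no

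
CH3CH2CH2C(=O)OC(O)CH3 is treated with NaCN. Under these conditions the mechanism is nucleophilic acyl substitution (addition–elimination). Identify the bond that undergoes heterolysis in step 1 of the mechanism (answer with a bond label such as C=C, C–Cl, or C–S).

Step 1: CN⁻ adds to the carbonyl carbon; the C=O π electrons shift onto oxygen and a tetrahedral alkoxide intermediate forms.
The bond broken in this step is the π(C=O) bond.

π(C=O)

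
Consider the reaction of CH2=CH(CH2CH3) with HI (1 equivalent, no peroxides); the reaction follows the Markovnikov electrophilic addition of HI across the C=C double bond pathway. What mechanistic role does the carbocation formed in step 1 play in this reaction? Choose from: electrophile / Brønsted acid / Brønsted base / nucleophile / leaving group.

electrophile

Step 2: Nucleophilic attack by I⁻ on the carbocation completes the addition, giving R–I.
The carbocation formed in step 1 accepts an electron pair into an empty or π* orbital — it is the electrophile.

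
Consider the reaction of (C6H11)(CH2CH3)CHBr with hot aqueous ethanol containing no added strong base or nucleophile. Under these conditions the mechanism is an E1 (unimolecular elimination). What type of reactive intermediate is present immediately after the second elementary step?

tertiary carbocation

Step 1: Unassisted departure of Br⁻ (taking the C–Br bonding pair) generates a secondary carbocation.
Step 2: A hydride (H with its bonding pair) migrates from the adjacent cyclohexyl carbon to the cationic centre — a 1,2-hydride shift — upgrading the secondary cation to a tertiary one.
After step 2 the species present is a tertiary carbocation.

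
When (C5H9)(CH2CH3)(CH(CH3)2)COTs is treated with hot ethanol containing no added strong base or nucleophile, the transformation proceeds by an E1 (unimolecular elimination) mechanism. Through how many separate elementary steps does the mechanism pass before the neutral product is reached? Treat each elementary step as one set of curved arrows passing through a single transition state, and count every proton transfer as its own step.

Step 1: Unassisted departure of TsO⁻ (taking the C–O bonding pair) generates a tertiary carbocation.
(No 1,2-shift: no single shift to an adjacent carbon would give a more stable cation.)
Step 2: An ethanol molecule (solvent) deprotonates a β-carbon; as the C–H bond breaks, those electrons form the new alkene π bond.
Total: 2 elementary steps.

2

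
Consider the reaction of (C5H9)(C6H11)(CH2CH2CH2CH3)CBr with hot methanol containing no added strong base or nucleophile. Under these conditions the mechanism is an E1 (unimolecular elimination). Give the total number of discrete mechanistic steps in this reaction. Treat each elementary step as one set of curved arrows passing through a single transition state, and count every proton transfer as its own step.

2

Step 1: Unassisted departure of Br⁻ (taking the C–Br bonding pair) generates a tertiary carbocation.
(No 1,2-shift: no single shift to an adjacent carbon would give a more stable cation.)
Step 2: A methanol molecule (solvent) deprotonates a β-carbon; as the C–H bond breaks, those electrons form the new alkene π bond.
Total: 2 elementary steps.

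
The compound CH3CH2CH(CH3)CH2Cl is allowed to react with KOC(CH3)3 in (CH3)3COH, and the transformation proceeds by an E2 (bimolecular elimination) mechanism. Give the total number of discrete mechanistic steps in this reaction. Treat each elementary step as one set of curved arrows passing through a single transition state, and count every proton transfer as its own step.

1

Step 1: The strong base (CH3)3CO⁻ removes a β-hydrogen; in the same concerted event the electrons of the breaking C–H bond form the new π(C=C) bond and the C–Cl σ-bond breaks, expelling Cl⁻. Anti-periplanar geometry; one transition state.
Total: 1 elementary step.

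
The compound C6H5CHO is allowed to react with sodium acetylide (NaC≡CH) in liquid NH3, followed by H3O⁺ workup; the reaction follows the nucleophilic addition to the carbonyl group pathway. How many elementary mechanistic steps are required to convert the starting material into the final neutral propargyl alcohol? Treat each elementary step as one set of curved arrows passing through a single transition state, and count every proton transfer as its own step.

2

Step 1: Nucleophilic addition: HC≡C⁻ adds to the carbonyl carbon, pushing the π(C=O) electron pair onto oxygen and giving a tetrahedral alkoxide.
Step 2: The alkoxide picks up a proton during H3O⁺ workup to yield a propargyl alcohol.
Total: 2 elementary steps.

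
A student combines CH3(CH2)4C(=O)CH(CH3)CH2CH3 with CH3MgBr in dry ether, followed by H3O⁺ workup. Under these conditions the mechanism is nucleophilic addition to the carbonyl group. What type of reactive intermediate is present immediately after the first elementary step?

Step 1: Nucleophilic addition: the carbanion-like carbon of CH3MgBr adds to the carbonyl carbon, pushing the π(C=O) electron pair onto oxygen and giving a tetrahedral alkoxide.
After step 1 the species present is a tetrahedral alkoxide intermediate.

tetrahedral alkoxide intermediate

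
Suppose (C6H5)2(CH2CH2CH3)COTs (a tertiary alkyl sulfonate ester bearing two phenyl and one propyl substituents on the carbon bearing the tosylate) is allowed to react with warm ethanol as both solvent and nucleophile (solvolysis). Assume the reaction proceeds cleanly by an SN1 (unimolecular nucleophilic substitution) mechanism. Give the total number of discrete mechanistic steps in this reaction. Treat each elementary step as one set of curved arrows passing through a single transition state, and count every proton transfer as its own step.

Step 1: The C–O bond breaks with both electrons going to the tosylate; TsO⁻ leaves and a tertiary carbocation remains.
(No 1,2-shift: no single shift to an adjacent carbon would give a more stable cation.)
Step 2: CH3CH2OH donates an oxygen lone pair into the empty p orbital of the cation, giving a protonated ether (an oxonium ion).
Step 3: Deprotonation of the oxonium oxygen by solvent ethanol yields the neutral ether.
Total: 3 elementary steps.

3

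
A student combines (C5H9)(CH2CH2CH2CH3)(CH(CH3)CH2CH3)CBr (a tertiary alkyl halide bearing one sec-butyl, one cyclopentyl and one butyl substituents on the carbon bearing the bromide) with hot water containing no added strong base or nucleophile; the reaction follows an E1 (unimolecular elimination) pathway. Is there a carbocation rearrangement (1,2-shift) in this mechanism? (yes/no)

no

The first-formed carbocation is tertiary.
No single 1,2-shift to an adjacent carbon would produce a more-substituted cation than the one already present, so no rearrangement occurs.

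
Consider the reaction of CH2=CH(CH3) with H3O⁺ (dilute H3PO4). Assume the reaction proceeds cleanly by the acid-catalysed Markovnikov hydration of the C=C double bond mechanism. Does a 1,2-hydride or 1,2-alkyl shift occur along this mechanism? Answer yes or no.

The first-formed carbocation is secondary.
No single 1,2-shift to an adjacent carbon would produce a more-substituted cation than the one already present, so no rearrangement occurs.

no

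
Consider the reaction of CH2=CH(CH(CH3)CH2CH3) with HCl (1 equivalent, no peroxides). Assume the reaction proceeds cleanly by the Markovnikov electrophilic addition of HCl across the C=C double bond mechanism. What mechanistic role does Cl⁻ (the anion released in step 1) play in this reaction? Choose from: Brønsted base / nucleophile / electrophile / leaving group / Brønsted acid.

Step 3: The Cl⁻ anion donates a lone pair to the carbocation, forming the new C–Cl σ-bond and giving the neutral alkyl halide.
Cl⁻ (the anion released in step 1) donates an electron pair to form a new σ-bond to carbon — it is the nucleophile.

nucleophile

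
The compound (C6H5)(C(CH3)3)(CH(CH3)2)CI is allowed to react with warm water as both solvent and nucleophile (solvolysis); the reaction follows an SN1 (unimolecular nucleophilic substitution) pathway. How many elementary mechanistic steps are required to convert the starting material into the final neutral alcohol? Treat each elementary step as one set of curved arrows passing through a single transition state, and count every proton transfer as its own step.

3

Step 1: The C–I bond breaks with both electrons going to the iodide; I⁻ leaves and a tertiary carbocation remains.
(No 1,2-shift: no single shift to an adjacent carbon would give a more stable cation.)
Step 2: H2O donates an oxygen lone pair into the empty p orbital of the cation, giving a protonated alcohol (an oxonium ion).
Step 3: Deprotonation of the oxonium oxygen by solvent water yields the neutral alcohol.
Total: 3 elementary steps.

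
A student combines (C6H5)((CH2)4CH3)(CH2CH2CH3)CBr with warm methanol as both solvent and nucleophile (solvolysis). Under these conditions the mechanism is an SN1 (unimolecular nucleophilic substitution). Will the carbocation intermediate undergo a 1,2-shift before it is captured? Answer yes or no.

The first-formed carbocation is tertiary.
No single 1,2-shift to an adjacent carbon would produce a more-substituted cation than the one already present, so no rearrangement occurs.

no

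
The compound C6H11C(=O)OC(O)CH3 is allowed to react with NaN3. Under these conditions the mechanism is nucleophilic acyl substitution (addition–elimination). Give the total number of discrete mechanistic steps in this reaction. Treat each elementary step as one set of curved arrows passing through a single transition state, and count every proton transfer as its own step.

Step 1: N3⁻ adds to the carbonyl carbon; the C=O π electrons shift onto oxygen and a tetrahedral alkoxide intermediate forms.
Step 2: Elimination step: re-formation of the carbonyl π bond drives out CH3CO2⁻, giving the new acyl compound.
Total: 2 elementary steps.

2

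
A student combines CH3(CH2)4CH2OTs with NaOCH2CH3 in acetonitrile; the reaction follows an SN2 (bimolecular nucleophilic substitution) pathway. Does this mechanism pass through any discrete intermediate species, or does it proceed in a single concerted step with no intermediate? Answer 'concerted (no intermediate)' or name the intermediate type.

concerted (no intermediate)

Backside attack by CH3CH2O⁻ on the carbon bearing the tosylate: the new C–O bond forms as the C–O bond breaks, with Walden inversion at carbon.
All bond changes occur in one transition state; no discrete intermediate is formed.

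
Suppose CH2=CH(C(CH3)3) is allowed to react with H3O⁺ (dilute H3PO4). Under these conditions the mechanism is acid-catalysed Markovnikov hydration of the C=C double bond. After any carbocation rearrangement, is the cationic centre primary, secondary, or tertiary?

tertiary

Step 1: The π electrons of the C=C bond attack a proton of H3O⁺; Markovnikov addition places the new C–H on the less-substituted alkene carbon, so the positive charge ends up on the more-substituted carbon — a secondary carbocation. H2O is released.
Step 2: Carbocation rearrangement: a 1,2-methyl shift from the adjacent tert-butyl carbon converts the initially-formed secondary cation into the more stable tertiary cation.
The cation rearranges from secondary to tertiary via a 1,2-methyl shift from the adjacent tert-butyl carbon; the tertiary cation is what reacts next.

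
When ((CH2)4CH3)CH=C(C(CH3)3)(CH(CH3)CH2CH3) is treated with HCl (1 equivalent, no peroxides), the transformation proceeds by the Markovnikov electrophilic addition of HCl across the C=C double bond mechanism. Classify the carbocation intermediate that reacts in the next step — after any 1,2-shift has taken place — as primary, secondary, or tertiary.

Step 1: Protonation of the alkene by HCl: the π bond acts as the nucleophile and picks up H⁺, giving the more stable (Markovnikov) tertiary carbocation. The H–Cl bond breaks heterolytically, releasing Cl⁻.
No single 1,2-shift to an adjacent carbon would give a more-substituted cation, so no rearrangement occurs.

tertiary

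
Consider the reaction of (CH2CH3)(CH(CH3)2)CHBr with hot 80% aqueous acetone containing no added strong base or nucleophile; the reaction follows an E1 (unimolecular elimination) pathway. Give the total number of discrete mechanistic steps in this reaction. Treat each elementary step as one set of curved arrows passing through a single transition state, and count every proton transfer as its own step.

Step 1: Unassisted departure of Br⁻ (taking the C–Br bonding pair) generates a secondary carbocation.
Step 2: A 1,2-hydride shift from the adjacent isopropyl carbon moves the positive charge from the secondary centre to an adjacent carbon, generating a more stable tertiary carbocation.
Step 3: A weak base (a water molecule from the solvent) removes a proton from a carbon adjacent to the cationic centre; the electrons of that C–H bond become the new π(C=C) bond, giving the alkene.
Total: 3 elementary steps.

3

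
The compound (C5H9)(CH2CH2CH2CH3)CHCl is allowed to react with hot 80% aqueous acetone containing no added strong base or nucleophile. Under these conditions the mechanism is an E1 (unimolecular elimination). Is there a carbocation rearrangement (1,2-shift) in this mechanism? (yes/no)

The first-formed carbocation is secondary.
The adjacent cyclopentyl carbon already bears 2 other carbon substituents and has a hydrogen to migrate; after a 1,2-hydride shift from that carbon the positive charge sits on a tertiary centre.
Tertiary is more stable than secondary, so the shift occurs.

yes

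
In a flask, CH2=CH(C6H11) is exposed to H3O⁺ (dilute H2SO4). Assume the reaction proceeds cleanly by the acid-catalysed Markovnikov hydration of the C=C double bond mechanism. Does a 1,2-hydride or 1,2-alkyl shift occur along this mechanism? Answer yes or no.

yes

The first-formed carbocation is secondary.
The adjacent cyclohexyl carbon already bears 2 other carbon substituents and has a hydrogen to migrate; after a 1,2-hydride shift from that carbon the positive charge sits on a tertiary centre.
Tertiary is more stable than secondary, so the shift occurs.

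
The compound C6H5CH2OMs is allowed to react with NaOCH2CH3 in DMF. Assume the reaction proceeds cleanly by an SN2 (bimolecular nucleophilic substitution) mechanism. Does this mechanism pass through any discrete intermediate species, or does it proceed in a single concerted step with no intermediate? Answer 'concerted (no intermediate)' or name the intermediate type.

concerted (no intermediate)

Backside attack by CH3CH2O⁻ on the carbon bearing the mesylate: the new C–O bond forms as the C–O bond breaks, with Walden inversion at carbon.
All bond changes occur in one transition state; no discrete intermediate is formed.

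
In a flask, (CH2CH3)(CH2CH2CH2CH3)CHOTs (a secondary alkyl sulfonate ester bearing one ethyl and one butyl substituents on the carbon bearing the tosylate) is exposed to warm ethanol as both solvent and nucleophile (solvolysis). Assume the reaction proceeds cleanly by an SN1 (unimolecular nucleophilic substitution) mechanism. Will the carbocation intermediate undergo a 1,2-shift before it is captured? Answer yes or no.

The first-formed carbocation is secondary.
No single 1,2-shift to an adjacent carbon would produce a more-substituted cation than the one already present, so no rearrangement occurs.

no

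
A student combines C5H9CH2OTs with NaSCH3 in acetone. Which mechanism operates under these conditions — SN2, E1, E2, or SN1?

SN2

Conditions: a primary substrate with a strong nucleophile in the polar aprotic solvent acetone.
These conditions are the textbook signature of the SN2 pathway.
An unhindered substrate with a strong nucleophile in a polar aprotic solvent favours one-step backside displacement.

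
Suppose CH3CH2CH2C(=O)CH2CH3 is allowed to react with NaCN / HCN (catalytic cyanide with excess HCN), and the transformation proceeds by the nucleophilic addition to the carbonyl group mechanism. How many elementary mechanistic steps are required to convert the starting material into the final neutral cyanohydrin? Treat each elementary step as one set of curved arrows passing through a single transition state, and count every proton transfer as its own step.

2

Step 1: A lone pair / filled orbital on CN⁻ attacks the electrophilic carbonyl carbon; the π(C=O) electrons shift onto oxygen, producing a tetrahedral alkoxide intermediate.
Step 2: The alkoxide is protonated in situ by undissociated HCN, yielding a cyanohydrin; the CN⁻ so formed carries on the cycle.
Total: 2 elementary steps.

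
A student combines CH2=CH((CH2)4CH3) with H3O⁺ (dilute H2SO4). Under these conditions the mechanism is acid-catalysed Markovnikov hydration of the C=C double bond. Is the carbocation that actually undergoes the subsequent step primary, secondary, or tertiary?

secondary

Step 1: The π electrons of the C=C bond attack a proton of H3O⁺; Markovnikov addition places the new C–H on the less-substituted alkene carbon, so the positive charge ends up on the more-substituted carbon — a secondary carbocation. H2O is released.
No single 1,2-shift to an adjacent carbon would give a more-substituted cation, so no rearrangement occurs.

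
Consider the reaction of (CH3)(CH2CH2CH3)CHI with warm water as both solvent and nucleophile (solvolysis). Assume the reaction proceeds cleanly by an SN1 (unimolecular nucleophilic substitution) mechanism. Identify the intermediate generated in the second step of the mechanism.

oxonium ion

Step 1: Unassisted departure of I⁻ (taking the C–I bonding pair) generates a secondary carbocation.
Step 2: Nucleophilic capture: the oxygen of H2O bonds to the cationic carbon, producing an oxonium-ion intermediate.
After step 2 the species present is an oxonium ion.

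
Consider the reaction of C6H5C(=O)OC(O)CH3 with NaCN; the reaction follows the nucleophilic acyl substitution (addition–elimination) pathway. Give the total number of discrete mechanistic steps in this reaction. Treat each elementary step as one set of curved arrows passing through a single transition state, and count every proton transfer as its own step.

2

Step 1: A lone pair on the C of CN⁻ attacks the electrophilic acyl carbon; the π(C=O) electrons move onto oxygen, giving a tetrahedral intermediate.
Step 2: An oxygen lone pair re-forms the C=O π bond as the C–O σ-bond breaks; CH3CO2⁻ is expelled.
Total: 2 elementary steps.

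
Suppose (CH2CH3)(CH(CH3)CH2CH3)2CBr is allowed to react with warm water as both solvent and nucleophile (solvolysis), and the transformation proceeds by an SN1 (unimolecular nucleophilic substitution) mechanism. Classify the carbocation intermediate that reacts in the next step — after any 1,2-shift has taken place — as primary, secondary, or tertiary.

tertiary

Step 1: Rate-determining heterolysis of the C–Br bond gives Br⁻ and a tertiary carbocation.
No single 1,2-shift to an adjacent carbon would give a more-substituted cation, so no rearrangement occurs.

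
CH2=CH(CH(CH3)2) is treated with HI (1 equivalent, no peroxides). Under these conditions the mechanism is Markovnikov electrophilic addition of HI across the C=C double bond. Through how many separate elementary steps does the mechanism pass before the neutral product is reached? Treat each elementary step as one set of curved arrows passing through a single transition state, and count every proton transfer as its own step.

Step 1: The π electrons of the C=C bond attack a proton of HI; Markovnikov addition places the new C–H on the less-substituted alkene carbon, so the positive charge ends up on the more-substituted carbon — a secondary carbocation. The H–I bond breaks heterolytically, releasing I⁻.
Step 2: A hydride (H with its bonding pair) migrates from the adjacent isopropyl carbon to the cationic centre — a 1,2-hydride shift — upgrading the secondary cation to a tertiary one.
Step 3: Nucleophilic attack by I⁻ on the carbocation completes the addition, giving R–I.
Total: 3 elementary steps.

3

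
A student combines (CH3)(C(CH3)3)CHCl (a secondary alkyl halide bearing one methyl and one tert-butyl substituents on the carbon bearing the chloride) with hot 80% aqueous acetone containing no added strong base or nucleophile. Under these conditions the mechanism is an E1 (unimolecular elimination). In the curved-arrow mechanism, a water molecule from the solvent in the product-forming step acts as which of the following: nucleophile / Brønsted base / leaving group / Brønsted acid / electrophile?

Step 3: A water molecule (solvent) deprotonates a β-carbon; as the C–H bond breaks, those electrons form the new alkene π bond.
A water molecule from the solvent in the product-forming step accepts a proton in a proton-transfer step — a Brønsted base.

Brønsted base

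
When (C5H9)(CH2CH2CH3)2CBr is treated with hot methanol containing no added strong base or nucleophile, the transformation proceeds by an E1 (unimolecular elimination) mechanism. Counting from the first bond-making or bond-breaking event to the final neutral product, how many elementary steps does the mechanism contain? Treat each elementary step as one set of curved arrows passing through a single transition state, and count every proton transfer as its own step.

Step 1: Rate-determining heterolysis of the C–Br bond gives Br⁻ and a tertiary carbocation.
(No 1,2-shift: no single shift to an adjacent carbon would give a more stable cation.)
Step 2: Loss of a β-proton to a methanol molecule of the solvent: the C–H bonding pair collapses toward the cationic carbon to form the C=C π bond, yielding the alkene.
Total: 2 elementary steps.

2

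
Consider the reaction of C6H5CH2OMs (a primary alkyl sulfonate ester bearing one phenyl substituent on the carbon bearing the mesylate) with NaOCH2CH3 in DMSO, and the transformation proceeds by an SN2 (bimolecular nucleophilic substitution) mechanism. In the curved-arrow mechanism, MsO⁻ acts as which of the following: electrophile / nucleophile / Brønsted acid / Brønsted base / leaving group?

Step 1: Backside attack by CH3CH2O⁻ on the carbon bearing the mesylate: the new C–O bond forms as the C–O bond breaks, with Walden inversion at carbon.
MsO⁻ departs with both electrons of the breaking σ-bond — that is the definition of a leaving group.

leaving group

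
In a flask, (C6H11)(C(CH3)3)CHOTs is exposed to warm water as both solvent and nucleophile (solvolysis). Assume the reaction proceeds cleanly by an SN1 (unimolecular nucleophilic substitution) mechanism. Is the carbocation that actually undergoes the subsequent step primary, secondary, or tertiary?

Step 1: The C–O bond breaks with both electrons going to the tosylate; TsO⁻ leaves and a secondary carbocation remains.
Step 2: A hydride (H with its bonding pair) migrates from the adjacent cyclohexyl carbon to the cationic centre — a 1,2-hydride shift — upgrading the secondary cation to a tertiary one.
The cation rearranges from secondary to tertiary via a 1,2-hydride shift from the adjacent cyclohexyl carbon; the tertiary cation is what reacts next.

tertiary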